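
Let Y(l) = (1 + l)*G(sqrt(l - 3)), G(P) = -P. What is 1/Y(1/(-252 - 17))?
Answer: 269*I*sqrt(54338)/108272 ≈ 0.57915*I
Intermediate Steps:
Y(l) = -sqrt(-3 + l)*(1 + l) (Y(l) = (1 + l)*(-sqrt(l - 3)) = (1 + l)*(-sqrt(-3 + l)) = -sqrt(-3 + l)*(1 + l))
1/Y(1/(-252 - 17)) = 1/(sqrt(-3 + 1/(-252 - 17))*(-1 - 1/(-252 - 17))) = 1/(sqrt(-3 + 1/(-269))*(-1 - 1/(-269))) = 1/(sqrt(-3 - 1/269)*(-1 - 1*(-1/269))) = 1/(sqrt(-808/269)*(-1 + 1/269)) = 1/((2*I*sqrt(54338)/269)*(-268/269)) = 1/(-536*I*sqrt(54338)/72361) = 269*I*sqrt(54338)/108272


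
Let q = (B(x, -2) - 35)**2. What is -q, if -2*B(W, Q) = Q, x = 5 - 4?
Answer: -1156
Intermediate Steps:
x = 1
B(W, Q) = -Q/2
q = 1156 (q = (-1/2*(-2) - 35)**2 = (1 - 35)**2 = (-34)**2 = 1156)
-q = -1*1156 = -1156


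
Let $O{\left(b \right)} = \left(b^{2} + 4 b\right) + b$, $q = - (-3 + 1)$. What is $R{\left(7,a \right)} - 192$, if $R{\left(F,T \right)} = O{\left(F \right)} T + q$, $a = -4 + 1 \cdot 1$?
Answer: $-442$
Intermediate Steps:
$q = 2$ ($q = \left(-1\right) \left(-2\right) = 2$)
$O{\left(b \right)} = b^{2} + 5 b$
$a = -3$ ($a = -4 + 1 = -3$)
$R{\left(F,T \right)} = 2 + F T \left(5 + F\right)$ ($R{\left(F,T \right)} = F \left(5 + F\right) T + 2 = F T \left(5 + F\right) + 2 = 2 + F T \left(5 + F\right)$)
$R{\left(7,a \right)} - 192 = \left(2 + 7 \left(-3\right) \left(5 + 7\right)\right) - 192 = \left(2 + 7 \left(-3\right) 12\right) - 192 = \left(2 - 252\right) - 192 = -250 - 192 = -442$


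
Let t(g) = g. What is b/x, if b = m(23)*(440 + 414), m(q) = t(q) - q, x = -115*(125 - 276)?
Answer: 0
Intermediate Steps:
x = 17365 (x = -115*(-151) = 17365)
m(q) = 0 (m(q) = q - q = 0)
b = 0 (b = 0*(440 + 414) = 0*854 = 0)
b/x = 0/17365 = 0*(1/17365) = 0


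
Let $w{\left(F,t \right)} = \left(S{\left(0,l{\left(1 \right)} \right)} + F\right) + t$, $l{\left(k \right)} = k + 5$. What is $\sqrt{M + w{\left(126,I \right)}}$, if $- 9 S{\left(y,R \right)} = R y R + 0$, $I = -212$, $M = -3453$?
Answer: $i \sqrt{3539} \approx 59.49 i$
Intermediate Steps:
$l{\left(k \right)} = 5 + k$
$S{\left(y,R \right)} = - \frac{y R^{2}}{9}$ ($S{\left(y,R \right)} = - \frac{R y R + 0}{9} = - \frac{y R^{2} + 0}{9} = - \frac{y R^{2}}{9}$)
$w{\left(F,t \right)} = F + t$ ($w{\left(F,t \right)} = \left(\left(- \frac{1}{9}\right) 0 \left(5 + 1\right)^{2} + F\right) + t = \left(\left(- \frac{1}{9}\right) 0 \cdot 6^{2} + F\right) + t = \left(\left(- \frac{1}{9}\right) 0 \cdot 36 + F\right) + t = \left(0 + F\right) + t = F + t$)
$\sqrt{M + w{\left(126,I \right)}} = \sqrt{-3453 + \left(126 - 212\right)} = \sqrt{-3453 - 86} = \sqrt{-3539} = i \sqrt{3539}$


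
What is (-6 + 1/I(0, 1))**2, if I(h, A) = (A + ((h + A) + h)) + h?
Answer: 121/4 ≈ 30.250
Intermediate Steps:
I(h, A) = 2*A + 3*h (I(h, A) = (A + ((A + h) + h)) + h = (A + (A + 2*h)) + h = (2*A + 2*h) + h = 2*A + 3*h)
(-6 + 1/I(0, 1))**2 = (-6 + 1/(2*1 + 3*0))**2 = (-6 + 1/(2 + 0))**2 = (-6 + 1/2)**2 = (-11/2)**2 = 121/4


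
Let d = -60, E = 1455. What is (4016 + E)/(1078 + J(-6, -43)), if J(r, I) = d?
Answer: 5471/1018 ≈ 5.3743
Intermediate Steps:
J(r, I) = -60
(4016 + E)/(1078 + J(-6, -43)) = (4016 + 1455)/(1078 - 60) = 5471/1018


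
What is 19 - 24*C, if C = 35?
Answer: -821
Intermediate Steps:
19 - 24*C = 19 - 24*35 = 19 - 840 = -821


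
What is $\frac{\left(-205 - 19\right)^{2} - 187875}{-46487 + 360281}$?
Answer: $- \frac{137699}{313794} \approx -0.43882$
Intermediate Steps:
$\frac{\left(-205 - 19\right)^{2} - 187875}{-46487 + 360281} = \frac{\left(-224\right)^{2} - 187875}{313794} = \left(50176 - 187875\right) \frac{1}{313794} = \left(-137699\right) \frac{1}{313794} = - \frac{137699}{313794}$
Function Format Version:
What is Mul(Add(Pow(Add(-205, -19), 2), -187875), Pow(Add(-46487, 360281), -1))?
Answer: Rational(-137699, 313794) ≈ -0.43882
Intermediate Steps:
Mul(Add(Pow(Add(-205, -19), 2), -187875), Pow(Add(-46487, 360281), -1)) = Mul(Add(Pow(-224, 2), -187875), Pow(313794, -1)) = Mul(Add(50176, -187875), Rational(1, 313794)) = Mul(-137699, Rational(1, 313794)) = Rational(-137699, 313794)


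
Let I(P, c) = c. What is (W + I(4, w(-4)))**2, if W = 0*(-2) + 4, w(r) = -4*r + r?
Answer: 256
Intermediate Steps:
w(r) = -3*r
W = 4 (W = 0 + 4 = 4)
(W + I(4, w(-4)))**2 = (4 - 3*(-4))**2 = (4 + 12)**2 = 16**2 = 256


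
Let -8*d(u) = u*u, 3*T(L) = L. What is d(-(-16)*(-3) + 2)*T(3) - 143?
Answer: -815/2 ≈ -407.50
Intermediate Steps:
T(L) = L/3
d(u) = -u²/8 (d(u) = -u*u/8 = -u²/8)
d(-(-16)*(-3) + 2)*T(3) - 143 = (-(-(-16)*(-3) + 2)²/8)*((⅓)*3) - 143 = -(-4*12 + 2)²/8*1 - 143 = -(-48 + 2)²/8*1 - 143 = -⅛*(-46)²*1 - 143 = -⅛*2116*1 - 143 = -529/2*1 - 143 = -529/2 - 143 = -815/2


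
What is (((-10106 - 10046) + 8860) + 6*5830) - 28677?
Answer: -4989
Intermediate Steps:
(((-10106 - 10046) + 8860) + 6*5830) - 28677 = ((-20152 + 8860) + 34980) - 28677 = (-11292 + 34980) - 28677 = 23688 - 28677 = -4989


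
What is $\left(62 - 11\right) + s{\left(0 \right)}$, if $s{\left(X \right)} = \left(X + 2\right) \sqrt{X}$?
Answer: $51$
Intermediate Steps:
$s{\left(X \right)} = \sqrt{X} \left(2 + X\right)$ ($s{\left(X \right)} = \left(2 + X\right) \sqrt{X} = \sqrt{X} \left(2 + X\right)$)
$\left(62 - 11\right) + s{\left(0 \right)} = \left(62 - 11\right) + \sqrt{0} \left(2 + 0\right) = 51 + 0 \cdot 2 = 51 + 0 = 51$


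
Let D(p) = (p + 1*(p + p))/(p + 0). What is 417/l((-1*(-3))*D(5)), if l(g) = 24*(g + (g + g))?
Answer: 139/216 ≈ 0.64352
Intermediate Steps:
D(p) = 3 (D(p) = (p + 1*(2*p))/p = (p + 2*p)/p = (3*p)/p = 3)
l(g) = 72*g (l(g) = 24*(g + 2*g) = 24*(3*g) = 72*g)
417/l((-1*(-3))*D(5)) = 417/((72*(-1*(-3)*3))) = 417/((72*(3*3))) = 417/((72*9)) = 417/648 = 417*(1/648) = 139/216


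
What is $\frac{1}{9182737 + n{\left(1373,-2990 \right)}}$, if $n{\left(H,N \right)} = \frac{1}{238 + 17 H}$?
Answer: $\frac{23579}{216519755724} \approx 1.089 \cdot 10^{-7}$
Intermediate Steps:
$\frac{1}{9182737 + n{\left(1373,-2990 \right)}} = \frac{1}{9182737 + \frac{1}{17 \left(14 + 1373\right)}} = \frac{1}{9182737 + \frac{1}{17 \cdot 1387}} = \frac{1}{9182737 + \frac{1}{17} \cdot \frac{1}{1387}} = \frac{1}{9182737 + \frac{1}{23579}} = \frac{1}{\frac{216519755724}{23579}} = \frac{23579}{216519755724}$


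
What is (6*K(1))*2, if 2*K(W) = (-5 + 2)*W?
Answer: -18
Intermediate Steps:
K(W) = -3*W/2 (K(W) = ((-5 + 2)*W)/2 = (-3*W)/2 = -3*W/2)
(6*K(1))*2 = (6*(-3/2*1))*2 = (6*(-3/2))*2 = -9*2 = -18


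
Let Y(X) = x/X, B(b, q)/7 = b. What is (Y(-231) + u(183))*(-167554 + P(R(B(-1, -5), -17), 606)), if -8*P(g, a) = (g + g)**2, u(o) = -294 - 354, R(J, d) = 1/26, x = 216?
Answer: 1414925174214/13013 ≈ 1.0873e+8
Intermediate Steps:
B(b, q) = 7*b
R(J, d) = 1/26
Y(X) = 216/X
u(o) = -648
P(g, a) = -g**2/2 (P(g, a) = -(g + g)**2/8 = -4*g**2/8 = -g**2/2)
(Y(-231) + u(183))*(-167554 + P(R(B(-1, -5), -17), 606)) = (216/(-231) - 648)*(-167554 - (1/26)**2/2) = (216*(-1/231) - 648)*(-167554 - 1/2*1/676) = (-72/77 - 648)*(-167554 - 1/1352) = -49968/77*(-226533009/1352) = 1414925174214/13013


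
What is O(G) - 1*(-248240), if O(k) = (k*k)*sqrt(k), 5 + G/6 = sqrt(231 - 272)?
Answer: 248240 + 36*sqrt(6)*(-5 + I*sqrt(41))**(5/2) ≈ 2.6094e+5 - 10671.0*I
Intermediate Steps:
G = -30 + 6*I*sqrt(41) (G = -30 + 6*sqrt(231 - 272) = -30 + 6*sqrt(-41) = -30 + 6*(I*sqrt(41)) = -30 + 6*I*sqrt(41) ≈ -30.0 + 38.419*I)
O(k) = k**(5/2) (O(k) = k**2*sqrt(k) = k**(5/2))
O(G) - 1*(-248240) = (-30 + 6*I*sqrt(41))**(5/2) - 1*(-248240) = (-30 + 6*I*sqrt(41))**(5/2) + 248240 = 248240 + (-30 + 6*I*sqrt(41))**(5/2)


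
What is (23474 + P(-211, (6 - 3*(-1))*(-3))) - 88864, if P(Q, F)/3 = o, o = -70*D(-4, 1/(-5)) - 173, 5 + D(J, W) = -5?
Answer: -63809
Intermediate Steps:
D(J, W) = -10 (D(J, W) = -5 - 5 = -10)
o = 527 (o = -70*(-10) - 173 = 700 - 173 = 527)
P(Q, F) = 1581 (P(Q, F) = 3*527 = 1581)
(23474 + P(-211, (6 - 3*(-1))*(-3))) - 88864 = (23474 + 1581) - 88864 = 25055 - 88864 = -63809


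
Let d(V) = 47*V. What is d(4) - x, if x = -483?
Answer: 671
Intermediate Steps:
d(4) - x = 47*4 - 1*(-483) = 188 + 483 = 671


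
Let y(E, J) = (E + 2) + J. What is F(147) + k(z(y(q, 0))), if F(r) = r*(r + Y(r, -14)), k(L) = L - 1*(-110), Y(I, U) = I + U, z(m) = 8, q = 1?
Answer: 41278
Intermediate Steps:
y(E, J) = 2 + E + J (y(E, J) = (2 + E) + J = 2 + E + J)
k(L) = 110 + L (k(L) = L + 110 = 110 + L)
F(r) = r*(-14 + 2*r) (F(r) = r*(r + (r - 14)) = r*(r + (-14 + r)) = r*(-14 + 2*r))
F(147) + k(z(y(q, 0))) = 2*147*(-7 + 147) + (110 + 8) = 2*147*140 + 118 = 41160 + 118 = 41278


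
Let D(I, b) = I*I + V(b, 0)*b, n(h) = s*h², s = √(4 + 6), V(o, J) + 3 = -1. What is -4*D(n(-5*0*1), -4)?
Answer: -64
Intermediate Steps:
V(o, J) = -4 (V(o, J) = -3 - 1 = -4)
s = √10 ≈ 3.1623
n(h) = √10*h²
D(I, b) = I² - 4*b (D(I, b) = I*I - 4*b = I² - 4*b)
-4*D(n(-5*0*1), -4) = -4*((√10*(-5*0*1)²)² - 4*(-4)) = -4*((√10*(0*1)²)² + 16) = -4*((√10*0²)² + 16) = -4*((√10*0)² + 16) = -4*(0² + 16) = -4*(0 + 16) = -4*16 = -64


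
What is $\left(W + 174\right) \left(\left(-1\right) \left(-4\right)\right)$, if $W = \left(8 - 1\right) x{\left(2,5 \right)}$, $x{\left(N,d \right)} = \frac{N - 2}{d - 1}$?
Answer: $696$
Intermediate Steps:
$x{\left(N,d \right)} = \frac{-2 + N}{-1 + d}$
$W = 0$ ($W = \left(8 - 1\right) \frac{-2 + 2}{-1 + 5} = 7 \cdot \frac{1}{4} \cdot 0 = 7 \cdot 0 = 0$)
$\left(W + 174\right) \left(\left(-1\right) \left(-4\right)\right) = \left(0 + 174\right) \left(\left(-1\right) \left(-4\right)\right) = 174 \cdot 4 = 696$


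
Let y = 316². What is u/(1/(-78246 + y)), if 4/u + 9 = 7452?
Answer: 86440/7443 ≈ 11.614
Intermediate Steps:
y = 99856
u = 4/7443 (u = 4/(-9 + 7452) = 4/7443 ≈ 0.00053742)
u/(1/(-78246 + y)) = 4/(7443*(1/(-78246 + 99856))) = 4/(7443*(1/21610)) = (4/7443)*21610 = 86440/7443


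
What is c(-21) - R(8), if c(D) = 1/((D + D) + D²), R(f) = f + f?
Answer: -6383/399 ≈ -15.997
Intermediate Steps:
R(f) = 2*f
c(D) = 1/(D² + 2*D) (c(D) = 1/(2*D + D²) = 1/(D² + 2*D))
c(-21) - R(8) = 1/((-21)*(2 - 21)) - 2*8 = -1/21/(-19) - 1*16 = -1/21*(-1/19) - 16 = 1/399 - 16 = -6383/399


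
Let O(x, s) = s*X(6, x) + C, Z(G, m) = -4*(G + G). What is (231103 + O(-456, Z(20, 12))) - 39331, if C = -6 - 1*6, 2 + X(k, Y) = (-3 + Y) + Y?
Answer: 338480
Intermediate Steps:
Z(G, m) = -8*G
X(k, Y) = -5 + 2*Y (X(k, Y) = -2 + ((-3 + Y) + Y) = -2 + (-3 + 2*Y) = -5 + 2*Y)
C = -12 (C = -6 - 6 = -12)
O(x, s) = -12 + s*(-5 + 2*x) (O(x, s) = s*(-5 + 2*x) - 12 = -12 + s*(-5 + 2*x))
(231103 + O(-456, Z(20, 12))) - 39331 = (231103 + (-12 + (-8*20)*(-5 + 2*(-456)))) - 39331 = (231103 + (-12 - 160*(-5 - 912))) - 39331 = (231103 + (-12 - 160*(-917))) - 39331 = (231103 + (-12 + 146720)) - 39331 = (231103 + 146708) - 39331 = 377811 - 39331 = 338480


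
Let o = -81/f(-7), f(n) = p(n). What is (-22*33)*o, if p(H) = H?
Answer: -58806/7 ≈ -8400.9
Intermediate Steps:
f(n) = n
o = 81/7 (o = -81/(-7) = -81*(-⅐) = 81/7 ≈ 11.571)
(-22*33)*o = -22*33*(81/7) = -726*81/7 = -58806/7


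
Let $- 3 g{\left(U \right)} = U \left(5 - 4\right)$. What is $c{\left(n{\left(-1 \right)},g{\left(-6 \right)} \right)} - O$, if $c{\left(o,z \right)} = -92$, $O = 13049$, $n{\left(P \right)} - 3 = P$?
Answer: $-13141$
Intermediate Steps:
$g{\left(U \right)} = - \frac{U}{3}$ ($g{\left(U \right)} = - \frac{U \left(5 - 4\right)}{3} = - \frac{U 1}{3} = - \frac{U}{3}$)
$n{\left(P \right)} = 3 + P$
$c{\left(n{\left(-1 \right)},g{\left(-6 \right)} \right)} - O = -92 - 13049 = -13141$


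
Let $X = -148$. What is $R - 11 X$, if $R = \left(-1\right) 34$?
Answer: $1594$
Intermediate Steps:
$R = -34$
$R - 11 X = -34 - -1628 = -34 + 1628 = 1594$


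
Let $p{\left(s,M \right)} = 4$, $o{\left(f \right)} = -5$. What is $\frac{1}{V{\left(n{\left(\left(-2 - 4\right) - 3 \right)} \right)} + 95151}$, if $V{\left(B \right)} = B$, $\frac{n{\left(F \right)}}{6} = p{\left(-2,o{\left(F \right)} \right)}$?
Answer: $\frac{1}{95175} \approx 1.0507 \cdot 10^{-5}$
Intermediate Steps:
$n{\left(F \right)} = 24$ ($n{\left(F \right)} = 6 \cdot 4 = 24$)
$\frac{1}{V{\left(n{\left(\left(-2 - 4\right) - 3 \right)} \right)} + 95151} = \frac{1}{24 + 95151} = \frac{1}{95175}$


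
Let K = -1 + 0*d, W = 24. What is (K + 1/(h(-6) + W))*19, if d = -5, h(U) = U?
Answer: -323/18 ≈ -17.944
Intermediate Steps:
K = -1 (K = -1 + 0*(-5) = -1 + 0 = -1)
(K + 1/(h(-6) + W))*19 = (-1 + 1/(-6 + 24))*19 = (-1 + 1/18)*19 = -17/18*19 = -323/18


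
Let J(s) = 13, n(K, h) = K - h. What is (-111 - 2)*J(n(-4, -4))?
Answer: -1469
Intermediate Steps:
(-111 - 2)*J(n(-4, -4)) = (-111 - 2)*13 = -113*13 = -1469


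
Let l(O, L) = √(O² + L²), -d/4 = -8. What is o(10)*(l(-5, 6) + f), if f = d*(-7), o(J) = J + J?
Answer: -4480 + 20*√61 ≈ -4323.8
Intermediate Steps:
d = 32 (d = -4*(-8) = 32)
o(J) = 2*J
f = -224 (f = 32*(-7) = -224)
l(O, L) = √(L² + O²)
o(10)*(l(-5, 6) + f) = (2*10)*(√(6² + (-5)²) - 224) = 20*(√(36 + 25) - 224) = 20*(√61 - 224) = 20*(-224 + √61) = -4480 + 20*√61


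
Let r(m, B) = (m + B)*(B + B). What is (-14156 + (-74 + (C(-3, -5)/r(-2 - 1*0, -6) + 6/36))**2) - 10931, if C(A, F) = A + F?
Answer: -2825759/144 ≈ -19623.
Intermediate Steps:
r(m, B) = 2*B*(B + m) (r(m, B) = (B + m)*(2*B) = 2*B*(B + m))
(-14156 + (-74 + (C(-3, -5)/r(-2 - 1*0, -6) + 6/36))**2) - 10931 = (-14156 + (-74 + ((-3 - 5)/((2*(-6)*(-6 + (-2 - 1*0)))) + 6/36))**2) - 10931 = (-14156 + (-74 + (-8*(-1/(12*(-6 + (-2 + 0)))) + 6*(1/36)))**2) - 10931 = (-14156 + (-74 + (-8*(-1/(12*(-6 - 2))) + 1/6))**2) - 10931 = (-14156 + (-74 + (-8/(2*(-6)*(-8)) + 1/6))**2) - 10931 = (-14156 + (-74 + (-8/96 + 1/6))**2) - 10931 = (-14156 + (-74 + (-8*1/96 + 1/6))**2) - 10931 = (-14156 + (-74 + (-1/12 + 1/6))**2) - 10931 = (-14156 + (-74 + 1/12)**2) - 10931 = (-14156 + (-887/12)**2) - 10931 = (-14156 + 786769/144) - 10931 = -1251695/144 - 10931 = -2825759/144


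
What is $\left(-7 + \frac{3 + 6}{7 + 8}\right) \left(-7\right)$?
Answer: $\frac{224}{5} \approx 44.8$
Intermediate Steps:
$\left(-7 + \frac{3 + 6}{7 + 8}\right) \left(-7\right) = \left(-7 + \frac{9}{15}\right) \left(-7\right) = \left(-7 + 9 \cdot \frac{1}{15}\right) \left(-7\right) = \left(-7 + \frac{3}{5}\right) \left(-7\right) = \left(- \frac{32}{5}\right) \left(-7\right) = \frac{224}{5}$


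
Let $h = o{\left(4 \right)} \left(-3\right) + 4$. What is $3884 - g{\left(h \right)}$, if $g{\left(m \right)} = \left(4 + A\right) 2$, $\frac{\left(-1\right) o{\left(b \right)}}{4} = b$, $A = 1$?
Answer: $3874$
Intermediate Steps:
$o{\left(b \right)} = - 4 b$
$h = 52$ ($h = \left(-4\right) 4 \left(-3\right) + 4 = \left(-16\right) \left(-3\right) + 4 = 48 + 4 = 52$)
$g{\left(m \right)} = 10$ ($g{\left(m \right)} = \left(4 + 1\right) 2 = 5 \cdot 2 = 10$)
$3884 - g{\left(h \right)} = 3884 - 10 = 3874$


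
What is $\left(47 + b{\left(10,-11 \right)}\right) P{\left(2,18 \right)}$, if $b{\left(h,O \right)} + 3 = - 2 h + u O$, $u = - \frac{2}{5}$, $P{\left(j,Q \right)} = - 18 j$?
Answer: $- \frac{5112}{5} \approx -1022.4$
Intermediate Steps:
$u = - \frac{2}{5}$ ($u = \left(-2\right) \frac{1}{5} = - \frac{2}{5} \approx -0.4$)
$b{\left(h,O \right)} = -3 - 2 h - \frac{2 O}{5}$ ($b{\left(h,O \right)} = -3 - \left(2 h + \frac{2 O}{5}\right) = -3 - 2 h - \frac{2 O}{5}$)
$\left(47 + b{\left(10,-11 \right)}\right) P{\left(2,18 \right)} = \left(47 - \frac{93}{5}\right) \left(\left(-18\right) 2\right) = \left(47 - \frac{93}{5}\right) \left(-36\right) = \frac{142}{5} \left(-36\right) = - \frac{5112}{5}$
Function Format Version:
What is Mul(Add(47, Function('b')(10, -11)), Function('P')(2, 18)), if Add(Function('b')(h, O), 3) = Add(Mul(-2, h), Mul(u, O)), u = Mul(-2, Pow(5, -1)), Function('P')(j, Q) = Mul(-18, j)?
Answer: Rational(-5112, 5) ≈ -1022.4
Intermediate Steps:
u = Rational(-2, 5) (u = Mul(-2, Rational(1, 5)) = Rational(-2, 5) ≈ -0.40000)
Function('b')(h, O) = Add(-3, Mul(-2, h), Mul(Rational(-2, 5), O)) (Function('b')(h, O) = Add(-3, Add(Mul(-2, h), Mul(Rational(-2, 5), O))) = Add(-3, Mul(-2, h), Mul(Rational(-2, 5), O)))
Mul(Add(47, Function('b')(10, -11)), Function('P')(2, 18)) = Mul(Add(47, Add(-3, Mul(-2, 10), Mul(Rational(-2, 5), -11))), Mul(-18, 2)) = Mul(Add(47, Add(-3, -20, Rational(22, 5))), -36) = Mul(Add(47, Rational(-93, 5)), -36) = Mul(Rational(142, 5), -36) = Rational(-5112, 5)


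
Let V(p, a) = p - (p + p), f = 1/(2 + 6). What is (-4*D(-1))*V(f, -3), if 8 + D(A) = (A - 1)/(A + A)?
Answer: -7/2 ≈ -3.5000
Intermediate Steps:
f = ⅛ (f = 1/8 = ⅛ ≈ 0.12500)
D(A) = -8 + (-1 + A)/(2*A) (D(A) = -8 + (A - 1)/(A + A) = -8 + (-1 + A)/((2*A)) = -8 + (-1 + A)*(1/(2*A)) = -8 + (-1 + A)/(2*A))
V(p, a) = -p (V(p, a) = p - 2*p = -p)
(-4*D(-1))*V(f, -3) = (-2*(-1 - 15*(-1))/(-1))*(-1*⅛) = -2*(-1)*(-1 + 15)*(-⅛) = -2*(-1)*14*(-⅛) = -4*(-7)*(-⅛) = 28*(-⅛) = -7/2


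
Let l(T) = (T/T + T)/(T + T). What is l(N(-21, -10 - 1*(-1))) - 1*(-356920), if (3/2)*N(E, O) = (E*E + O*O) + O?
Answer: 244133623/684 ≈ 3.5692e+5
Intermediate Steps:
N(E, O) = 2*O/3 + 2*E**2/3 + 2*O**2/3 (N(E, O) = 2*((E*E + O*O) + O)/3 = 2*((E**2 + O**2) + O)/3 = 2*(O + E**2 + O**2)/3 = 2*O/3 + 2*E**2/3 + 2*O**2/3)
l(T) = (1 + T)/(2*T) (l(T) = (1 + T)/((2*T)) = (1 + T)*(1/(2*T)) = (1 + T)/(2*T))
l(N(-21, -10 - 1*(-1))) - 1*(-356920) = (1 + (2*(-10 - 1*(-1))/3 + (2/3)*(-21)**2 + 2*(-10 - 1*(-1))**2/3))/(2*(2*(-10 - 1*(-1))/3 + (2/3)*(-21)**2 + 2*(-10 - 1*(-1))**2/3)) - 1*(-356920) = (1 + (2*(-10 + 1)/3 + (2/3)*441 + 2*(-10 + 1)**2/3))/(2*(2*(-10 + 1)/3 + (2/3)*441 + 2*(-10 + 1)**2/3)) + 356920 = (1 + ((2/3)*(-9) + 294 + (2/3)*(-9)**2))/(2*((2/3)*(-9) + 294 + (2/3)*(-9)**2)) + 356920 = (1 + (-6 + 294 + (2/3)*81))/(2*(-6 + 294 + (2/3)*81)) + 356920 = (1 + (-6 + 294 + 54))/(2*(-6 + 294 + 54)) + 356920 = (1/2)*(1 + 342)/342 + 356920 = (1/2)*(1/342)*343 + 356920 = 343/684 + 356920 = 244133623/684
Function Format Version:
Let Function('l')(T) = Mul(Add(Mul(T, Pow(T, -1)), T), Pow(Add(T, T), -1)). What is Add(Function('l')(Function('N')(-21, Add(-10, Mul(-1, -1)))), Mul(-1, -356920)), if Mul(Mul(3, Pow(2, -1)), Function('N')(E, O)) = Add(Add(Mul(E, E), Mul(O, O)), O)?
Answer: Rational(244133623, 684) ≈ 3.5692e+5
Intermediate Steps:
Function('N')(E, O) = Add(Mul(Rational(2, 3), O), Mul(Rational(2, 3), Pow(E, 2)), Mul(Rational(2, 3), Pow(O, 2))) (Function('N')(E, O) = Mul(Rational(2, 3), Add(Add(Mul(E, E), Mul(O, O)), O)) = Mul(Rational(2, 3), Add(Add(Pow(E, 2), Pow(O, 2)), O)) = Mul(Rational(2, 3), Add(O, Pow(E, 2), Pow(O, 2))) = Add(Mul(Rational(2, 3), O), Mul(Rational(2, 3), Pow(E, 2)), Mul(Rational(2, 3), Pow(O, 2))))
Function('l')(T) = Mul(Rational(1, 2), Pow(T, -1), Add(1, T)) (Function('l')(T) = Mul(Add(1, T), Pow(Mul(2, T), -1)) = Mul(Add(1, T), Mul(Rational(1, 2), Pow(T, -1))) = Mul(Rational(1, 2), Pow(T, -1), Add(1, T)))
Add(Function('l')(Function('N')(-21, Add(-10, Mul(-1, -1)))), Mul(-1, -356920)) = Add(Mul(Rational(1, 2), Pow(Add(Mul(Rational(2, 3), Add(-10, Mul(-1, -1))), Mul(Rational(2, 3), Pow(-21, 2)), Mul(Rational(2, 3), Pow(Add(-10, Mul(-1, -1)), 2))), -1), Add(1, Add(Mul(Rational(2, 3), Add(-10, Mul(-1, -1))), Mul(Rational(2, 3), Pow(-21, 2)), Mul(Rational(2, 3), Pow(Add(-10, Mul(-1, -1)), 2))))), Mul(-1, -356920)) = Add(Mul(Rational(1, 2), Pow(Add(Mul(Rational(2, 3), Add(-10, 1)), Mul(Rational(2, 3), 441), Mul(Rational(2, 3), Pow(Add(-10, 1), 2))), -1), Add(1, Add(Mul(Rational(2, 3), Add(-10, 1)), Mul(Rational(2, 3), 441), Mul(Rational(2, 3), Pow(Add(-10, 1), 2))))), 356920) = Add(Mul(Rational(1, 2), Pow(Add(Mul(Rational(2, 3), -9), 294, Mul(Rational(2, 3), Pow(-9, 2))), -1), Add(1, Add(Mul(Rational(2, 3), -9), 294, Mul(Rational(2, 3), Pow(-9, 2))))), 356920) = Add(Mul(Rational(1, 2), Pow(Add(-6, 294, Mul(Rational(2, 3), 81)), -1), Add(1, Add(-6, 294, Mul(Rational(2, 3), 81)))), 356920) = Add(Mul(Rational(1, 2), Pow(Add(-6, 294, 54), -1), Add(1, Add(-6, 294, 54))), 356920) = Add(Mul(Rational(1, 2), Pow(342, -1), Add(1, 342)), 356920) = Add(Mul(Rational(1, 2), Rational(1, 342), 343), 356920) = Add(Rational(343, 684), 356920) = Rational(244133623, 684)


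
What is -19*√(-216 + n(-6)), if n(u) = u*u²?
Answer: -228*I*√3 ≈ -394.91*I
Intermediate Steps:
n(u) = u³
-19*√(-216 + n(-6)) = -19*√(-216 + (-6)³) = -19*√(-216 - 216) = -228*I*√3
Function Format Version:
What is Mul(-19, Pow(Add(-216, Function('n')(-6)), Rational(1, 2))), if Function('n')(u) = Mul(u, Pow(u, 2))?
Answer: Mul(-228, I, Pow(3, Rational(1, 2))) ≈ Mul(-394.91, I)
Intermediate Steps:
Function('n')(u) = Pow(u, 3)
Mul(-19, Pow(Add(-216, Function('n')(-6)), Rational(1, 2))) = Mul(-19, Pow(Add(-216, Pow(-6, 3)), Rational(1, 2))) = Mul(-19, Pow(Add(-216, -216), Rational(1, 2))) = Mul(-19, Pow(-432, Rational(1, 2))) = Mul(-19, Mul(12, I, Pow(3, Rational(1, 2)))) = Mul(-228, I, Pow(3, Rational(1, 2)))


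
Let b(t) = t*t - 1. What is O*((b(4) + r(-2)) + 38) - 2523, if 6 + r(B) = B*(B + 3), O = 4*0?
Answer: -2523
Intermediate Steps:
O = 0
r(B) = -6 + B*(3 + B) (r(B) = -6 + B*(B + 3) = -6 + B*(3 + B))
b(t) = -1 + t**2 (b(t) = t**2 - 1 = -1 + t**2)
O*((b(4) + r(-2)) + 38) - 2523 = 0*(((-1 + 4**2) + (-6 + (-2)**2 + 3*(-2))) + 38) - 2523 = 0*(((-1 + 16) + (-6 + 4 - 6)) + 38) - 2523 = 0*((15 - 8) + 38) - 2523 = 0*(7 + 38) - 2523 = 0*45 - 2523 = 0 - 2523 = -2523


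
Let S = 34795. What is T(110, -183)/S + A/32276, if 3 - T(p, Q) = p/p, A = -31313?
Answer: -1089471283/1123043420 ≈ -0.97011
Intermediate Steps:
T(p, Q) = 2 (T(p, Q) = 3 - p/p = 3 - 1*1 = 3 - 1 = 2)
T(110, -183)/S + A/32276 = 2/34795 - 31313/32276 = -1089471283/1123043420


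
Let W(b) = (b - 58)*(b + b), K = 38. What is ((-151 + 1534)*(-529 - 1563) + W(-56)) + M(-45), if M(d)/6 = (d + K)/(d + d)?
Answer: -43207013/15 ≈ -2.8805e+6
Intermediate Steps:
M(d) = 3*(38 + d)/d (M(d) = 6*((d + 38)/(d + d)) = 6*((38 + d)/((2*d))) = 6*((38 + d)*(1/(2*d))) = 6*((38 + d)/(2*d)) = 3*(38 + d)/d)
W(b) = 2*b*(-58 + b) (W(b) = (-58 + b)*(2*b) = 2*b*(-58 + b))
((-151 + 1534)*(-529 - 1563) + W(-56)) + M(-45) = ((-151 + 1534)*(-529 - 1563) + 2*(-56)*(-58 - 56)) + (3 + 114/(-45)) = (1383*(-2092) + 2*(-56)*(-114)) + (3 + 114*(-1/45)) = (-2893236 + 12768) + (3 - 38/15) = -2880468 + 7/15 = -43207013/15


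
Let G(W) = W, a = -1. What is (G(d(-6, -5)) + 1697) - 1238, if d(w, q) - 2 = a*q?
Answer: 466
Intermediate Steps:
d(w, q) = 2 - q
(G(d(-6, -5)) + 1697) - 1238 = ((2 - 1*(-5)) + 1697) - 1238 = ((2 + 5) + 1697) - 1238 = (7 + 1697) - 1238 = 1704 - 1238 = 466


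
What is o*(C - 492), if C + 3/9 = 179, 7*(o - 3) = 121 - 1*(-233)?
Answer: -117500/7 ≈ -16786.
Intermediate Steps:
o = 375/7 (o = 3 + (121 - 1*(-233))/7 = 3 + (121 + 233)/7 = 3 + (⅐)*354 = 3 + 354/7 = 375/7 ≈ 53.571)
C = 536/3 (C = -⅓ + 179 = 536/3 ≈ 178.67)
o*(C - 492) = 375*(536/3 - 492)/7 = (375/7)*(-940/3) = -117500/7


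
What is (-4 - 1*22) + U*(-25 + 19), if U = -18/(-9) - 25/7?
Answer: -116/7 ≈ -16.571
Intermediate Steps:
U = -11/7 (U = -18*(-1/9) - 25*1/7 = 2 - 25/7 = -11/7 ≈ -1.5714)
(-4 - 1*22) + U*(-25 + 19) = (-4 - 1*22) - 11*(-25 + 19)/7 = (-4 - 22) - 11/7*(-6) = -26 + 66/7 = -116/7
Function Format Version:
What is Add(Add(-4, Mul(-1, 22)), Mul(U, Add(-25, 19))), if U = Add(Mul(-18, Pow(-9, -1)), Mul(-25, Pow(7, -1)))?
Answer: Rational(-116, 7) ≈ -16.571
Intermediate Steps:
U = Rational(-11, 7) (U = Add(Mul(-18, Rational(-1, 9)), Mul(-25, Rational(1, 7))) = Add(2, Rational(-25, 7)) = Rational(-11, 7) ≈ -1.5714)
Add(Add(-4, Mul(-1, 22)), Mul(U, Add(-25, 19))) = Add(Add(-4, Mul(-1, 22)), Mul(Rational(-11, 7), Add(-25, 19))) = Add(Add(-4, -22), Mul(Rational(-11, 7), -6)) = Add(-26, Rational(66, 7)) = Rational(-116, 7)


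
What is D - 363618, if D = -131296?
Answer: -494914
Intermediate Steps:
D - 363618 = -131296 - 363618 = -494914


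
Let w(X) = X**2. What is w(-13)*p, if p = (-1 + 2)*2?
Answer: 338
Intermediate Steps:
p = 2 (p = 1*2 = 2)
w(-13)*p = (-13)**2*2 = 169*2 = 338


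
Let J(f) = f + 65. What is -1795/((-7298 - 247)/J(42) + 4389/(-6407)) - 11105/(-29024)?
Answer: 18128913279955/708337076256 ≈ 25.594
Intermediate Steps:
J(f) = 65 + f
-1795/((-7298 - 247)/J(42) + 4389/(-6407)) - 11105/(-29024) = -1795/((-7298 - 247)/(65 + 42) + 4389/(-6407)) - 11105/(-29024) = -1795/(-7545/107 + 4389*(-1/6407)) - 11105*(-1/29024) = -1795/(-7545*1/107 - 4389/6407) + 11105/29024 = -1795/(-7545/107 - 4389/6407) + 11105/29024 = -1795/(-48810438/685549) + 11105/29024 = -1795*(-685549/48810438) + 11105/29024 = 1230560455/48810438 + 11105/29024 = 18128913279955/708337076256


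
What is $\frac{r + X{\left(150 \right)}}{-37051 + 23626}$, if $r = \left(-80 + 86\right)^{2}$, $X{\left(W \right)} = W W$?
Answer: $- \frac{7512}{4475} \approx -1.6787$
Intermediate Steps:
$X{\left(W \right)} = W^{2}$
$r = 36$ ($r = 6^{2} = 36$)
$\frac{r + X{\left(150 \right)}}{-37051 + 23626} = \frac{36 + 150^{2}}{-37051 + 23626} = \frac{36 + 22500}{-13425} = 22536 \left(- \frac{1}{13425}\right) = - \frac{7512}{4475}$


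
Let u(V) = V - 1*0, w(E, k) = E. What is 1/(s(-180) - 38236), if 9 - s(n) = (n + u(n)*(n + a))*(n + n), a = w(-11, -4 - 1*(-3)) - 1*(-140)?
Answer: 1/3201773 ≈ 3.1233e-7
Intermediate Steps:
a = 129 (a = -11 - 1*(-140) = -11 + 140 = 129)
u(V) = V (u(V) = V + 0 = V)
s(n) = 9 - 2*n*(n + n*(129 + n)) (s(n) = 9 - (n + n*(n + 129))*(n + n) = 9 - (n + n*(129 + n))*2*n = 9 - 2*n*(n + n*(129 + n)))
1/(s(-180) - 38236) = 1/((9 - 260*(-180)² - 2*(-180)³) - 38236) = 1/((9 - 260*32400 - 2*(-5832000)) - 38236) = 1/((9 - 8424000 + 11664000) - 38236) = 1/(3240009 - 38236) = 1/3201773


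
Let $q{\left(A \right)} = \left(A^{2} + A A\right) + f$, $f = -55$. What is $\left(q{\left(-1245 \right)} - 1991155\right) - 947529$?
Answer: $161311$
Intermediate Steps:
$q{\left(A \right)} = -55 + 2 A^{2}$ ($q{\left(A \right)} = \left(A^{2} + A A\right) - 55 = \left(A^{2} + A^{2}\right) - 55 = 2 A^{2} - 55 = -55 + 2 A^{2}$)
$\left(q{\left(-1245 \right)} - 1991155\right) - 947529 = \left(\left(-55 + 2 \left(-1245\right)^{2}\right) - 1991155\right) - 947529 = \left(\left(-55 + 2 \cdot 1550025\right) - 1991155\right) - 947529 = \left(\left(-55 + 3100050\right) - 1991155\right) - 947529 = \left(3099995 - 1991155\right) - 947529 = 1108840 - 947529 = 161311$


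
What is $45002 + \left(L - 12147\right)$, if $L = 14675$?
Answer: $47530$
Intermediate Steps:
$45002 + \left(L - 12147\right) = 45002 + \left(14675 - 12147\right) = 45002 + 2528 = 47530$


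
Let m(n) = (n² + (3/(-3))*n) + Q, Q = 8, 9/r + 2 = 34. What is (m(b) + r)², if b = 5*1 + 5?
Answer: 9891025/1024 ≈ 9659.2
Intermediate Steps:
r = 9/32 (r = 9/(-2 + 34) = 9/32 ≈ 0.28125)
b = 10 (b = 5 + 5 = 10)
m(n) = 8 + n² - n (m(n) = (n² + (3/(-3))*n) + 8 = (n² + (3*(-⅓))*n) + 8 = (n² - n) + 8 = 8 + n² - n)
(m(b) + r)² = ((8 + 10² - 1*10) + 9/32)² = ((8 + 100 - 10) + 9/32)² = (98 + 9/32)² = (3145/32)² = 9891025/1024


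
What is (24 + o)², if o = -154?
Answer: 16900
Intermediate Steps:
(24 + o)² = (24 - 154)² = (-130)² = 16900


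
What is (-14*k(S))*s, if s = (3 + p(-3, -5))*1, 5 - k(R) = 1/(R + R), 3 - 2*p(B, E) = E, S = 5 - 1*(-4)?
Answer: -4361/9 ≈ -484.56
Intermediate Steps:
S = 9 (S = 5 + 4 = 9)
p(B, E) = 3/2 - E/2
k(R) = 5 - 1/(2*R) (k(R) = 5 - 1/(R + R) = 5 - 1/(2*R))
s = 7 (s = (3 + (3/2 - ½*(-5)))*1 = (3 + (3/2 + 5/2))*1 = (3 + 4)*1 = 7*1 = 7)
(-14*k(S))*s = -14*(5 - ½/9)*7 = -14*(5 - ½*⅑)*7 = -14*(5 - 1/18)*7 = -14*89/18*7 = -623/9*7 = -4361/9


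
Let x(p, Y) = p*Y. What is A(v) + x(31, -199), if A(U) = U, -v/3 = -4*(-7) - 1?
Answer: -6250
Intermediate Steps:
x(p, Y) = Y*p
v = -81 (v = -3*(-4*(-7) - 1) = -3*(28 - 1) = -3*27 = -81)
A(v) + x(31, -199) = -81 - 199*31 = -81 - 6169 = -6250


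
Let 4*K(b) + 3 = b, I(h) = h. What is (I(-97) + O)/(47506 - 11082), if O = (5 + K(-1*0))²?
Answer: -1263/582784 ≈ -0.0021672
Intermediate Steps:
K(b) = -¾ + b/4
O = 289/16 (O = (5 + (-¾ + (-1*0)/4))² = (5 + (-¾ + (¼)*0))² = (5 + (-¾ + 0))² = (5 - ¾)² = (17/4)² = 289/16 ≈ 18.063)
(I(-97) + O)/(47506 - 11082) = (-97 + 289/16)/(47506 - 11082) = -1263/16/36424 = -1263/16*1/36424 = -1263/582784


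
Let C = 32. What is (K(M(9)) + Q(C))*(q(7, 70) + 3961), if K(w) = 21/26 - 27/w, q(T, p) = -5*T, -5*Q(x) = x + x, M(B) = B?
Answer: -294299/5 ≈ -58860.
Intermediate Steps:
Q(x) = -2*x/5 (Q(x) = -(x + x)/5 = -2*x/5)
K(w) = 21/26 - 27/w (K(w) = 21*(1/26) - 27/w = 21/26 - 27/w)
(K(M(9)) + Q(C))*(q(7, 70) + 3961) = ((21/26 - 27/9) - 2/5*32)*(-5*7 + 3961) = ((21/26 - 27*1/9) - 64/5)*(-35 + 3961) = ((21/26 - 3) - 64/5)*3926 = (-57/26 - 64/5)*3926 = -1949/130*3926 = -294299/5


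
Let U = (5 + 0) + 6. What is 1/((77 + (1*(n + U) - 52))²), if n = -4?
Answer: 1/1024 ≈ 0.00097656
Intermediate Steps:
U = 11 (U = 5 + 6 = 11)
1/((77 + (1*(n + U) - 52))²) = 1/((77 + (1*(-4 + 11) - 52))²) = 1/((77 + (1*7 - 52))²) = 1/((77 + (7 - 52))²) = 1/((77 - 45)²) = 1/(32²) = 1/1024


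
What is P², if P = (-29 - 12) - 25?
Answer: 4356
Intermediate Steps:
P = -66 (P = -41 - 25 = -66)
P² = (-66)² = 4356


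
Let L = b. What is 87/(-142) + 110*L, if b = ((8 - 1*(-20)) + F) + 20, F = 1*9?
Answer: 890253/142 ≈ 6269.4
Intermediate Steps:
F = 9
b = 57 (b = ((8 - 1*(-20)) + 9) + 20 = ((8 + 20) + 9) + 20 = (28 + 9) + 20 = 37 + 20 = 57)
L = 57
87/(-142) + 110*L = 87/(-142) + 110*57 = 87*(-1/142) + 6270 = -87/142 + 6270 = 890253/142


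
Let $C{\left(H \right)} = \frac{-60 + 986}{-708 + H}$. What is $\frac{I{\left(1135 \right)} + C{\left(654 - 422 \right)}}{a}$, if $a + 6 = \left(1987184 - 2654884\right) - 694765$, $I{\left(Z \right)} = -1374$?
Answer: $\frac{327475}{324268098} \approx 0.0010099$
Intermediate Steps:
$C{\left(H \right)} = \frac{926}{-708 + H}$
$a = -1362471$ ($a = -6 + \left(\left(1987184 - 2654884\right) - 694765\right) = -6 - 1362465 = -1362471$)
$\frac{I{\left(1135 \right)} + C{\left(654 - 422 \right)}}{a} = \frac{-1374 + \frac{926}{-708 + \left(654 - 422\right)}}{-1362471} = \left(-1374 + \frac{926}{-708 + \left(654 - 422\right)}\right) \left(- \frac{1}{1362471}\right) = \left(-1374 + \frac{926}{-708 + 232}\right) \left(- \frac{1}{1362471}\right) = \left(-1374 + \frac{926}{-476}\right) \left(- \frac{1}{1362471}\right) = \left(-1374 + 926 \left(- \frac{1}{476}\right)\right) \left(- \frac{1}{1362471}\right) = \left(-1374 - \frac{463}{238}\right) \left(- \frac{1}{1362471}\right) = \left(- \frac{327475}{238}\right) \left(- \frac{1}{1362471}\right) = \frac{327475}{324268098}$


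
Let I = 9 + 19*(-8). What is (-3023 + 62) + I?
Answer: -3104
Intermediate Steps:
I = -143 (I = 9 - 152 = -143)
(-3023 + 62) + I = (-3023 + 62) - 143 = -2961 - 143 = -3104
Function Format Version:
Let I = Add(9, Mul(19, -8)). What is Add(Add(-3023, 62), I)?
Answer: -3104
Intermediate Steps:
I = -143 (I = Add(9, -152) = -143)
Add(Add(-3023, 62), I) = Add(Add(-3023, 62), -143) = Add(-2961, -143) = -3104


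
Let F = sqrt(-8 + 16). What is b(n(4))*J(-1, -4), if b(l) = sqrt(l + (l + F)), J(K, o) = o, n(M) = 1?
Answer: -4*sqrt(2 + 2*sqrt(2)) ≈ -8.7895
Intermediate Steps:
F = 2*sqrt(2) (F = sqrt(8) = 2*sqrt(2) ≈ 2.8284)
b(l) = sqrt(2*l + 2*sqrt(2)) (b(l) = sqrt(l + (l + 2*sqrt(2))) = sqrt(2*l + 2*sqrt(2)))
b(n(4))*J(-1, -4) = sqrt(2*1 + 2*sqrt(2))*(-4) = sqrt(2 + 2*sqrt(2))*(-4) = -4*sqrt(2 + 2*sqrt(2))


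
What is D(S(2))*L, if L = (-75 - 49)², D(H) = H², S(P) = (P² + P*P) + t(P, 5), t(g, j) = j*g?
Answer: 4981824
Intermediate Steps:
t(g, j) = g*j
S(P) = 2*P² + 5*P (S(P) = (P² + P*P) + P*5 = (P² + P²) + 5*P = 2*P² + 5*P)
L = 15376 (L = (-124)² = 15376)
D(S(2))*L = (2*(5 + 2*2))²*15376 = (2*(5 + 4))²*15376 = (2*9)²*15376 = 18²*15376 = 324*15376 = 4981824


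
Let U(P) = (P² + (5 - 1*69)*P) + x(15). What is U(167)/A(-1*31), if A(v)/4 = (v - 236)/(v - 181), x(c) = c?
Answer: 912448/267 ≈ 3417.4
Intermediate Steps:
A(v) = 4*(-236 + v)/(-181 + v) (A(v) = 4*((v - 236)/(v - 181)) = 4*((-236 + v)/(-181 + v)) = 4*(-236 + v)/(-181 + v))
U(P) = 15 + P² - 64*P (U(P) = (P² + (5 - 1*69)*P) + 15 = (P² + (5 - 69)*P) + 15 = (P² - 64*P) + 15 = 15 + P² - 64*P)
U(167)/A(-1*31) = (15 + 167² - 64*167)/((4*(-236 - 1*31)/(-181 - 1*31))) = (15 + 27889 - 10688)/((4*(-236 - 31)/(-181 - 31))) = 17216/((4*(-267)/(-212))) = 17216/((4*(-1/212)*(-267))) = 17216/(267/53) = 17216*(53/267) = 912448/267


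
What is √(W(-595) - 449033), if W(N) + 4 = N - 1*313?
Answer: I*√449945 ≈ 670.78*I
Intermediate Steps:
W(N) = -317 + N (W(N) = -4 + (N - 1*313) = -4 + (N - 313) = -4 + (-313 + N) = -317 + N)
√(W(-595) - 449033) = √((-317 - 595) - 449033) = √(-912 - 449033) = √(-449945) = I*√449945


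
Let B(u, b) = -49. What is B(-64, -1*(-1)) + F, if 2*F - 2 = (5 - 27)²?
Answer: 194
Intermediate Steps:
F = 243 (F = 1 + (5 - 27)²/2 = 1 + (½)*(-22)² = 1 + (½)*484 = 1 + 242 = 243)
B(-64, -1*(-1)) + F = -49 + 243 = 194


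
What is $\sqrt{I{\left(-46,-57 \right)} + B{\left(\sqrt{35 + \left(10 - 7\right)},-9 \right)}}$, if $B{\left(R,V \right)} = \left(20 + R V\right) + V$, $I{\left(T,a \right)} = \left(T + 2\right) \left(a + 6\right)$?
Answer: $\sqrt{2255 - 9 \sqrt{38}} \approx 46.899$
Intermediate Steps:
$I{\left(T,a \right)} = \left(2 + T\right) \left(6 + a\right)$
$B{\left(R,V \right)} = 20 + V + R V$
$\sqrt{I{\left(-46,-57 \right)} + B{\left(\sqrt{35 + \left(10 - 7\right)},-9 \right)}} = \sqrt{\left(12 + 2 \left(-57\right) + 6 \left(-46\right) - -2622\right) + \left(20 - 9 + \sqrt{35 + \left(10 - 7\right)} \left(-9\right)\right)} = \sqrt{\left(12 - 114 - 276 + 2622\right) + \left(20 - 9 + \sqrt{35 + \left(10 - 7\right)} \left(-9\right)\right)} = \sqrt{2244 + \left(20 - 9 + \sqrt{35 + 3} \left(-9\right)\right)} = \sqrt{2244 + \left(20 - 9 + \sqrt{38} \left(-9\right)\right)} = \sqrt{2244 - \left(-11 + 9 \sqrt{38}\right)} = \sqrt{2244 + \left(11 - 9 \sqrt{38}\right)} = \sqrt{2255 - 9 \sqrt{38}}$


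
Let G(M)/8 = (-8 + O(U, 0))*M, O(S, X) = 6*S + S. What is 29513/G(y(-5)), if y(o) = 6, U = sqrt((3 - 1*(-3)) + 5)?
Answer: 29513/2850 + 206591*sqrt(11)/22800 ≈ 40.407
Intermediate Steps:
U = sqrt(11) (U = sqrt((3 + 3) + 5) = sqrt(6 + 5) = sqrt(11) ≈ 3.3166)
O(S, X) = 7*S
G(M) = 8*M*(-8 + 7*sqrt(11)) (G(M) = 8*((-8 + 7*sqrt(11))*M) = 8*(M*(-8 + 7*sqrt(11))) = 8*M*(-8 + 7*sqrt(11)))
29513/G(y(-5)) = 29513/((8*6*(-8 + 7*sqrt(11)))) = 29513/(-384 + 336*sqrt(11))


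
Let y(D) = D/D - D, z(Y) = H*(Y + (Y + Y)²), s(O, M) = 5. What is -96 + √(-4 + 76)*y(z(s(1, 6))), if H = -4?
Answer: -96 + 2526*√2 ≈ 3476.3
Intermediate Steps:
z(Y) = -16*Y² - 4*Y (z(Y) = -4*(Y + (Y + Y)²) = -4*(Y + (2*Y)²) = -4*(Y + 4*Y²) = -16*Y² - 4*Y)
y(D) = 1 - D
-96 + √(-4 + 76)*y(z(s(1, 6))) = -96 + √(-4 + 76)*(1 - (-4)*5*(1 + 4*5)) = -96 + √72*(1 - (-4)*5*(1 + 20)) = -96 + (6*√2)*(1 - (-4)*5*21) = -96 + (6*√2)*(1 - 1*(-420)) = -96 + (6*√2)*(1 + 420) = -96 + (6*√2)*421 = -96 + 2526*√2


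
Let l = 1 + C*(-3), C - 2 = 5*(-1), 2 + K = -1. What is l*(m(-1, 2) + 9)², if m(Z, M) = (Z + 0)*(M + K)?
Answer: 1000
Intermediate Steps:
K = -3 (K = -2 - 1 = -3)
m(Z, M) = Z*(-3 + M) (m(Z, M) = (Z + 0)*(M - 3) = Z*(-3 + M))
C = -3 (C = 2 + 5*(-1) = 2 - 5 = -3)
l = 10 (l = 1 - 3*(-3) = 1 + 9 = 10)
l*(m(-1, 2) + 9)² = 10*(-(-3 + 2) + 9)² = 10*(-1*(-1) + 9)² = 10*(1 + 9)² = 10*10² = 10*100 = 1000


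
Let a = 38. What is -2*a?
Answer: -76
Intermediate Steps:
-2*a = -2*38 = -76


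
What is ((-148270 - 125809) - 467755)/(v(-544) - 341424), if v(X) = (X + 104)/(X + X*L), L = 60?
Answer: 3077127432/1416226697 ≈ 2.1728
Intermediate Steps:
v(X) = (104 + X)/(61*X) (v(X) = (X + 104)/(X + X*60) = (104 + X)/(X + 60*X) = (104 + X)/((61*X)) = (104 + X)*(1/(61*X)) = (104 + X)/(61*X))
((-148270 - 125809) - 467755)/(v(-544) - 341424) = ((-148270 - 125809) - 467755)/((1/61)*(104 - 544)/(-544) - 341424) = (-274079 - 467755)/((1/61)*(-1/544)*(-440) - 341424) = -741834/(55/4148 - 341424) = -741834/(-1416226697/4148) = -741834*(-4148/1416226697) = 3077127432/1416226697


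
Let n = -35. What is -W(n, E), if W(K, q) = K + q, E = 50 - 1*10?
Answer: -5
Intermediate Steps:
E = 40 (E = 50 - 10 = 40)
-W(n, E) = -(-35 + 40) = -1*5 = -5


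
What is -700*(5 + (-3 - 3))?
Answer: 700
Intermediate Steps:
-700*(5 + (-3 - 3)) = -700*(5 - 6) = -700*(-1) = -140*(-5) = 700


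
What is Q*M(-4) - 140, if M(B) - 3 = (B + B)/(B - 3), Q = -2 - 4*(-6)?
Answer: -342/7 ≈ -48.857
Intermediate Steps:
Q = 22 (Q = -2 + 24 = 22)
M(B) = 3 + 2*B/(-3 + B) (M(B) = 3 + (B + B)/(B - 3) = 3 + (2*B)/(-3 + B) = 3 + 2*B/(-3 + B))
Q*M(-4) - 140 = 22*((-9 + 5*(-4))/(-3 - 4)) - 140 = 22*((-9 - 20)/(-7)) - 140 = 22*(-⅐*(-29)) - 140 = 22*(29/7) - 140 = 638/7 - 140 = -342/7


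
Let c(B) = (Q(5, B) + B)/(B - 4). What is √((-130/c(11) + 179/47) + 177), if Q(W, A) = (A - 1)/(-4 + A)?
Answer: 8*√28107786/4089 ≈ 10.373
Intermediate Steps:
Q(W, A) = (-1 + A)/(-4 + A)
c(B) = (B + (-1 + B)/(-4 + B))/(-4 + B) (c(B) = ((-1 + B)/(-4 + B) + B)/(B - 4) = (B + (-1 + B)/(-4 + B))/(-4 + B))
√((-130/c(11) + 179/47) + 177) = √((-130*(-4 + 11)²/(-1 + 11 + 11*(-4 + 11)) + 179/47) + 177) = √((-130*49/(-1 + 11 + 11*7) + 179*(1/47)) + 177) = √((-130*49/(-1 + 11 + 77) + 179/47) + 177) = √((-130/((1/49)*87) + 179/47) + 177) = √((-130/87/49 + 179/47) + 177) = √((-130*49/87 + 179/47) + 177) = √((-6370/87 + 179/47) + 177) = √(-283817/4089 + 177) = √(439936/4089) = 8*√28107786/4089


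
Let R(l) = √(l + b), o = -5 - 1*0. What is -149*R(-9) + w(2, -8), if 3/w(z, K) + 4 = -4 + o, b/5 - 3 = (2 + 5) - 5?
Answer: -7751/13 ≈ -596.23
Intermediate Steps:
o = -5 (o = -5 + 0 = -5)
b = 25 (b = 15 + 5*((2 + 5) - 5) = 15 + 5*(7 - 5) = 15 + 5*2 = 15 + 10 = 25)
R(l) = √(25 + l) (R(l) = √(l + 25) = √(25 + l))
w(z, K) = -3/13 (w(z, K) = 3/(-4 + (-4 - 5)) = 3/(-4 - 9) = 3/(-13) = 3*(-1/13) = -3/13)
-149*R(-9) + w(2, -8) = -149*√(25 - 9) - 3/13 = -149*√16 - 3/13 = -149*4 - 3/13 = -596 - 3/13 = -7751/13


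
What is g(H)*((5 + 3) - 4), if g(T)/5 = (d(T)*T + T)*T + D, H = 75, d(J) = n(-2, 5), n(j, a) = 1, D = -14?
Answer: 224720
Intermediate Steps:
d(J) = 1
g(T) = -70 + 10*T² (g(T) = 5*((1*T + T)*T - 14) = 5*((T + T)*T - 14) = 5*((2*T)*T - 14) = 5*(2*T² - 14) = 5*(-14 + 2*T²) = -70 + 10*T²)
g(H)*((5 + 3) - 4) = (-70 + 10*75²)*((5 + 3) - 4) = (-70 + 10*5625)*(8 - 4) = (-70 + 56250)*4 = 56180*4 = 224720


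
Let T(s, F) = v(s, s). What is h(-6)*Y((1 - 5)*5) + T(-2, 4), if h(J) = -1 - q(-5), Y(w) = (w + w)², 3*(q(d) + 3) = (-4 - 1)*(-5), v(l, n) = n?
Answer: -30406/3 ≈ -10135.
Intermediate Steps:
T(s, F) = s
q(d) = 16/3 (q(d) = -3 + ((-4 - 1)*(-5))/3 = -3 + (-5*(-5))/3 = -3 + (⅓)*25 = -3 + 25/3 = 16/3)
Y(w) = 4*w² (Y(w) = (2*w)² = 4*w²)
h(J) = -19/3 (h(J) = -1 - 1*16/3 = -1 - 16/3 = -19/3)
h(-6)*Y((1 - 5)*5) + T(-2, 4) = -76*((1 - 5)*5)²/3 - 2 = -76*(-4*5)²/3 - 2 = -76*(-20)²/3 - 2 = -76*400/3 - 2 = -19/3*1600 - 2 = -30400/3 - 2 = -30406/3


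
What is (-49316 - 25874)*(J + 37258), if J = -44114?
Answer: 515502640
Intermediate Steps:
(-49316 - 25874)*(J + 37258) = (-49316 - 25874)*(-44114 + 37258) = -75190*(-6856) = 515502640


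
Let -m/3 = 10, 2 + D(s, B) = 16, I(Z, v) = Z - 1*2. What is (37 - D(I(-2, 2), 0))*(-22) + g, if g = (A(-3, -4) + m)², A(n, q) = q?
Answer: 650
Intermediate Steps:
I(Z, v) = -2 + Z (I(Z, v) = Z - 2 = -2 + Z)
D(s, B) = 14 (D(s, B) = -2 + 16 = 14)
m = -30 (m = -3*10 = -30)
g = 1156 (g = (-4 - 30)² = (-34)² = 1156)
(37 - D(I(-2, 2), 0))*(-22) + g = (37 - 1*14)*(-22) + 1156 = (37 - 14)*(-22) + 1156 = 23*(-22) + 1156 = -506 + 1156 = 650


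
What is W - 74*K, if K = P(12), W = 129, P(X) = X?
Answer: -759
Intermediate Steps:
K = 12
W - 74*K = 129 - 74*12 = 129 - 888 = -759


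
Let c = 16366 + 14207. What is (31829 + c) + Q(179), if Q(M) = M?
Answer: 62581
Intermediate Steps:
c = 30573
(31829 + c) + Q(179) = (31829 + 30573) + 179 = 62402 + 179 = 62581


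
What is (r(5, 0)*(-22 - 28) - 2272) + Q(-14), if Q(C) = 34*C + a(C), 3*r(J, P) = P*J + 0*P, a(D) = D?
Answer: -2762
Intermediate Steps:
r(J, P) = J*P/3 (r(J, P) = (P*J + 0*P)/3 = (J*P + 0)/3 = (J*P)/3 = J*P/3)
Q(C) = 35*C (Q(C) = 34*C + C = 35*C)
(r(5, 0)*(-22 - 28) - 2272) + Q(-14) = (((1/3)*5*0)*(-22 - 28) - 2272) + 35*(-14) = (0*(-50) - 2272) - 490 = (0 - 2272) - 490 = -2272 - 490 = -2762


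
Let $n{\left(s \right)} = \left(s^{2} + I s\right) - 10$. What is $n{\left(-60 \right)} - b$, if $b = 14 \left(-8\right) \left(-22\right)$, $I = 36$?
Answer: $-1034$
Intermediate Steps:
$n{\left(s \right)} = -10 + s^{2} + 36 s$ ($n{\left(s \right)} = \left(s^{2} + 36 s\right) - 10 = -10 + s^{2} + 36 s$)
$b = 2464$ ($b = \left(-112\right) \left(-22\right) = 2464$)
$n{\left(-60 \right)} - b = \left(-10 + \left(-60\right)^{2} + 36 \left(-60\right)\right) - 2464 = \left(-10 + 3600 - 2160\right) - 2464 = 1430 - 2464 = -1034$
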